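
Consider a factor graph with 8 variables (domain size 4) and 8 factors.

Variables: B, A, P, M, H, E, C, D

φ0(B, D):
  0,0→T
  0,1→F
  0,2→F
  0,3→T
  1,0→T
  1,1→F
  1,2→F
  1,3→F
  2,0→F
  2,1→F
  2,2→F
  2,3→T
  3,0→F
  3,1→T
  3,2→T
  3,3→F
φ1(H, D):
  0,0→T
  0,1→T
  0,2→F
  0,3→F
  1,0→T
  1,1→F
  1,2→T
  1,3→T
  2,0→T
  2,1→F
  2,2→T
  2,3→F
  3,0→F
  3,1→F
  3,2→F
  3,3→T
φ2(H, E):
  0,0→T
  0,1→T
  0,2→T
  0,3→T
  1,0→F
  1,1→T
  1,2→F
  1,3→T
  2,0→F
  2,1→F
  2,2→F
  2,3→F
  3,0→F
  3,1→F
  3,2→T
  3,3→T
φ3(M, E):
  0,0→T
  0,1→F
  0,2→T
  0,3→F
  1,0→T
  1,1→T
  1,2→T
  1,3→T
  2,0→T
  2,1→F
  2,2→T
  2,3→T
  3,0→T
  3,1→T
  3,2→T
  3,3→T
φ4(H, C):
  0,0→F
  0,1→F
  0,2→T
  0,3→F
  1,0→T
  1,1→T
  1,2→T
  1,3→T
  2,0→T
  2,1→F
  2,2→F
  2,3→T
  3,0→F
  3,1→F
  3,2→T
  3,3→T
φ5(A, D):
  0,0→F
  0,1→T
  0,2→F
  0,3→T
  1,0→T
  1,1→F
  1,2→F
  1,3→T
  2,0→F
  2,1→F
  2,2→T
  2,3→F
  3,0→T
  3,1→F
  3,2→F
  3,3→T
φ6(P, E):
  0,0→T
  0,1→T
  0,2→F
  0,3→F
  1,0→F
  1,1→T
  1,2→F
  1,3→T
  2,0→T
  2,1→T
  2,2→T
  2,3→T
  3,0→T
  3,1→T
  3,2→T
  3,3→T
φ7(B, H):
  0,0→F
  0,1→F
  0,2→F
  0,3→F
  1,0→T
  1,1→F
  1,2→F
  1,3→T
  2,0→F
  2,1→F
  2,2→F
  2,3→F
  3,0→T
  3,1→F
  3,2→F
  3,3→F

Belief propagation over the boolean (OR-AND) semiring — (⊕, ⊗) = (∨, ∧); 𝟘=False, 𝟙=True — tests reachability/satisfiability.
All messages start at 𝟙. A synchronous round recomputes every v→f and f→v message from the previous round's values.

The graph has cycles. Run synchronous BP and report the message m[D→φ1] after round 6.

init: all messages = 𝟙 over 4 values
r1 m[φ0→B] = [T, T, T, T]
r1 m[φ0→D] = [T, T, T, T]
r1 m[φ1→H] = [T, T, T, T]
r1 m[φ1→D] = [T, T, T, T]
r1 m[φ2→H] = [T, T, F, T]
r1 m[φ2→E] = [T, T, T, T]
r1 m[φ3→M] = [T, T, T, T]
r1 m[φ3→E] = [T, T, T, T]
r1 m[φ4→H] = [T, T, T, T]
r1 m[φ4→C] = [T, T, T, T]
r1 m[φ5→A] = [T, T, T, T]
r1 m[φ5→D] = [T, T, T, T]
r1 m[φ6→P] = [T, T, T, T]
r1 m[φ6→E] = [T, T, T, T]
r1 m[φ7→B] = [F, T, F, T]
r1 m[φ7→H] = [T, F, F, T]
r1 m[B→φ0] = [T, T, T, T]
r1 m[B→φ7] = [T, T, T, T]
r1 m[A→φ5] = [T, T, T, T]
r1 m[P→φ6] = [T, T, T, T]
r1 m[M→φ3] = [T, T, T, T]
r1 m[H→φ1] = [T, T, T, T]
r1 m[H→φ2] = [T, T, T, T]
r1 m[H→φ4] = [T, T, T, T]
r1 m[H→φ7] = [T, T, T, T]
r1 m[E→φ2] = [T, T, T, T]
r1 m[E→φ3] = [T, T, T, T]
r1 m[E→φ6] = [T, T, T, T]
r1 m[C→φ4] = [T, T, T, T]
r1 m[D→φ0] = [T, T, T, T]
r1 m[D→φ1] = [T, T, T, T]
r1 m[D→φ5] = [T, T, T, T]
r2 m[φ0→B] = [T, T, T, T]
r2 m[φ0→D] = [T, T, T, T]
r2 m[φ1→H] = [T, T, T, T]
r2 m[φ1→D] = [T, T, T, T]
r2 m[φ2→H] = [T, T, F, T]
r2 m[φ2→E] = [T, T, T, T]
r2 m[φ3→M] = [T, T, T, T]
r2 m[φ3→E] = [T, T, T, T]
r2 m[φ4→H] = [T, T, T, T]
r2 m[φ4→C] = [T, T, T, T]
r2 m[φ5→A] = [T, T, T, T]
r2 m[φ5→D] = [T, T, T, T]
r2 m[φ6→P] = [T, T, T, T]
r2 m[φ6→E] = [T, T, T, T]
r2 m[φ7→B] = [F, T, F, T]
r2 m[φ7→H] = [T, F, F, T]
r2 m[B→φ0] = [F, T, F, T]
r2 m[B→φ7] = [T, T, T, T]
r2 m[A→φ5] = [T, T, T, T]
r2 m[P→φ6] = [T, T, T, T]
r2 m[M→φ3] = [T, T, T, T]
r2 m[H→φ1] = [T, F, F, T]
r2 m[H→φ2] = [T, F, F, T]
r2 m[H→φ4] = [T, F, F, T]
r2 m[H→φ7] = [T, T, F, T]
r2 m[E→φ2] = [T, T, T, T]
r2 m[E→φ3] = [T, T, T, T]
r2 m[E→φ6] = [T, T, T, T]
r2 m[C→φ4] = [T, T, T, T]
r2 m[D→φ0] = [T, T, T, T]
r2 m[D→φ1] = [T, T, T, T]
r2 m[D→φ5] = [T, T, T, T]
r3 m[φ0→B] = [T, T, T, T]
r3 m[φ0→D] = [T, T, T, F]
r3 m[φ1→H] = [T, T, T, T]
r3 m[φ1→D] = [T, T, F, T]
r3 m[φ2→H] = [T, T, F, T]
r3 m[φ2→E] = [T, T, T, T]
r3 m[φ3→M] = [T, T, T, T]
r3 m[φ3→E] = [T, T, T, T]
r3 m[φ4→H] = [T, T, T, T]
r3 m[φ4→C] = [F, F, T, T]
r3 m[φ5→A] = [T, T, T, T]
r3 m[φ5→D] = [T, T, T, T]
r3 m[φ6→P] = [T, T, T, T]
r3 m[φ6→E] = [T, T, T, T]
r3 m[φ7→B] = [F, T, F, T]
r3 m[φ7→H] = [T, F, F, T]
r3 m[B→φ0] = [F, T, F, T]
r3 m[B→φ7] = [T, T, T, T]
r3 m[A→φ5] = [T, T, T, T]
r3 m[P→φ6] = [T, T, T, T]
r3 m[M→φ3] = [T, T, T, T]
r3 m[H→φ1] = [T, F, F, T]
r3 m[H→φ2] = [T, F, F, T]
r3 m[H→φ4] = [T, F, F, T]
r3 m[H→φ7] = [T, T, F, T]
r3 m[E→φ2] = [T, T, T, T]
r3 m[E→φ3] = [T, T, T, T]
r3 m[E→φ6] = [T, T, T, T]
r3 m[C→φ4] = [T, T, T, T]
r3 m[D→φ0] = [T, T, T, T]
r3 m[D→φ1] = [T, T, T, T]
r3 m[D→φ5] = [T, T, T, T]
r4 m[φ0→B] = [T, T, T, T]
r4 m[φ0→D] = [T, T, T, F]
r4 m[φ1→H] = [T, T, T, T]
r4 m[φ1→D] = [T, T, F, T]
r4 m[φ2→H] = [T, T, F, T]
r4 m[φ2→E] = [T, T, T, T]
r4 m[φ3→M] = [T, T, T, T]
r4 m[φ3→E] = [T, T, T, T]
r4 m[φ4→H] = [T, T, T, T]
r4 m[φ4→C] = [F, F, T, T]
r4 m[φ5→A] = [T, T, T, T]
r4 m[φ5→D] = [T, T, T, T]
r4 m[φ6→P] = [T, T, T, T]
r4 m[φ6→E] = [T, T, T, T]
r4 m[φ7→B] = [F, T, F, T]
r4 m[φ7→H] = [T, F, F, T]
r4 m[B→φ0] = [F, T, F, T]
r4 m[B→φ7] = [T, T, T, T]
r4 m[A→φ5] = [T, T, T, T]
r4 m[P→φ6] = [T, T, T, T]
r4 m[M→φ3] = [T, T, T, T]
r4 m[H→φ1] = [T, F, F, T]
r4 m[H→φ2] = [T, F, F, T]
r4 m[H→φ4] = [T, F, F, T]
r4 m[H→φ7] = [T, T, F, T]
r4 m[E→φ2] = [T, T, T, T]
r4 m[E→φ3] = [T, T, T, T]
r4 m[E→φ6] = [T, T, T, T]
r4 m[C→φ4] = [T, T, T, T]
r4 m[D→φ0] = [T, T, F, T]
r4 m[D→φ1] = [T, T, T, F]
r4 m[D→φ5] = [T, T, F, F]
r5 m[φ0→B] = [T, T, T, T]
r5 m[φ0→D] = [T, T, T, F]
r5 m[φ1→H] = [T, T, T, F]
r5 m[φ1→D] = [T, T, F, T]
r5 m[φ2→H] = [T, T, F, T]
r5 m[φ2→E] = [T, T, T, T]
r5 m[φ3→M] = [T, T, T, T]
r5 m[φ3→E] = [T, T, T, T]
r5 m[φ4→H] = [T, T, T, T]
r5 m[φ4→C] = [F, F, T, T]
r5 m[φ5→A] = [T, T, F, T]
r5 m[φ5→D] = [T, T, T, T]
r5 m[φ6→P] = [T, T, T, T]
r5 m[φ6→E] = [T, T, T, T]
r5 m[φ7→B] = [F, T, F, T]
r5 m[φ7→H] = [T, F, F, T]
r5 m[B→φ0] = [F, T, F, T]
r5 m[B→φ7] = [T, T, T, T]
r5 m[A→φ5] = [T, T, T, T]
r5 m[P→φ6] = [T, T, T, T]
r5 m[M→φ3] = [T, T, T, T]
r5 m[H→φ1] = [T, F, F, T]
r5 m[H→φ2] = [T, F, F, T]
r5 m[H→φ4] = [T, F, F, T]
r5 m[H→φ7] = [T, T, F, T]
r5 m[E→φ2] = [T, T, T, T]
r5 m[E→φ3] = [T, T, T, T]
r5 m[E→φ6] = [T, T, T, T]
r5 m[C→φ4] = [T, T, T, T]
r5 m[D→φ0] = [T, T, F, T]
r5 m[D→φ1] = [T, T, T, F]
r5 m[D→φ5] = [T, T, F, F]
r6 m[φ0→B] = [T, T, T, T]
r6 m[φ0→D] = [T, T, T, F]
r6 m[φ1→H] = [T, T, T, F]
r6 m[φ1→D] = [T, T, F, T]
r6 m[φ2→H] = [T, T, F, T]
r6 m[φ2→E] = [T, T, T, T]
r6 m[φ3→M] = [T, T, T, T]
r6 m[φ3→E] = [T, T, T, T]
r6 m[φ4→H] = [T, T, T, T]
r6 m[φ4→C] = [F, F, T, T]
r6 m[φ5→A] = [T, T, F, T]
r6 m[φ5→D] = [T, T, T, T]
r6 m[φ6→P] = [T, T, T, T]
r6 m[φ6→E] = [T, T, T, T]
r6 m[φ7→B] = [F, T, F, T]
r6 m[φ7→H] = [T, F, F, T]
r6 m[B→φ0] = [F, T, F, T]
r6 m[B→φ7] = [T, T, T, T]
r6 m[A→φ5] = [T, T, T, T]
r6 m[P→φ6] = [T, T, T, T]
r6 m[M→φ3] = [T, T, T, T]
r6 m[H→φ1] = [T, F, F, T]
r6 m[H→φ2] = [T, F, F, F]
r6 m[H→φ4] = [T, F, F, F]
r6 m[H→φ7] = [T, T, F, F]
r6 m[E→φ2] = [T, T, T, T]
r6 m[E→φ3] = [T, T, T, T]
r6 m[E→φ6] = [T, T, T, T]
r6 m[C→φ4] = [T, T, T, T]
r6 m[D→φ0] = [T, T, F, T]
r6 m[D→φ1] = [T, T, T, F]
r6 m[D→φ5] = [T, T, F, F]

message @ round 6 = [T, T, T, F]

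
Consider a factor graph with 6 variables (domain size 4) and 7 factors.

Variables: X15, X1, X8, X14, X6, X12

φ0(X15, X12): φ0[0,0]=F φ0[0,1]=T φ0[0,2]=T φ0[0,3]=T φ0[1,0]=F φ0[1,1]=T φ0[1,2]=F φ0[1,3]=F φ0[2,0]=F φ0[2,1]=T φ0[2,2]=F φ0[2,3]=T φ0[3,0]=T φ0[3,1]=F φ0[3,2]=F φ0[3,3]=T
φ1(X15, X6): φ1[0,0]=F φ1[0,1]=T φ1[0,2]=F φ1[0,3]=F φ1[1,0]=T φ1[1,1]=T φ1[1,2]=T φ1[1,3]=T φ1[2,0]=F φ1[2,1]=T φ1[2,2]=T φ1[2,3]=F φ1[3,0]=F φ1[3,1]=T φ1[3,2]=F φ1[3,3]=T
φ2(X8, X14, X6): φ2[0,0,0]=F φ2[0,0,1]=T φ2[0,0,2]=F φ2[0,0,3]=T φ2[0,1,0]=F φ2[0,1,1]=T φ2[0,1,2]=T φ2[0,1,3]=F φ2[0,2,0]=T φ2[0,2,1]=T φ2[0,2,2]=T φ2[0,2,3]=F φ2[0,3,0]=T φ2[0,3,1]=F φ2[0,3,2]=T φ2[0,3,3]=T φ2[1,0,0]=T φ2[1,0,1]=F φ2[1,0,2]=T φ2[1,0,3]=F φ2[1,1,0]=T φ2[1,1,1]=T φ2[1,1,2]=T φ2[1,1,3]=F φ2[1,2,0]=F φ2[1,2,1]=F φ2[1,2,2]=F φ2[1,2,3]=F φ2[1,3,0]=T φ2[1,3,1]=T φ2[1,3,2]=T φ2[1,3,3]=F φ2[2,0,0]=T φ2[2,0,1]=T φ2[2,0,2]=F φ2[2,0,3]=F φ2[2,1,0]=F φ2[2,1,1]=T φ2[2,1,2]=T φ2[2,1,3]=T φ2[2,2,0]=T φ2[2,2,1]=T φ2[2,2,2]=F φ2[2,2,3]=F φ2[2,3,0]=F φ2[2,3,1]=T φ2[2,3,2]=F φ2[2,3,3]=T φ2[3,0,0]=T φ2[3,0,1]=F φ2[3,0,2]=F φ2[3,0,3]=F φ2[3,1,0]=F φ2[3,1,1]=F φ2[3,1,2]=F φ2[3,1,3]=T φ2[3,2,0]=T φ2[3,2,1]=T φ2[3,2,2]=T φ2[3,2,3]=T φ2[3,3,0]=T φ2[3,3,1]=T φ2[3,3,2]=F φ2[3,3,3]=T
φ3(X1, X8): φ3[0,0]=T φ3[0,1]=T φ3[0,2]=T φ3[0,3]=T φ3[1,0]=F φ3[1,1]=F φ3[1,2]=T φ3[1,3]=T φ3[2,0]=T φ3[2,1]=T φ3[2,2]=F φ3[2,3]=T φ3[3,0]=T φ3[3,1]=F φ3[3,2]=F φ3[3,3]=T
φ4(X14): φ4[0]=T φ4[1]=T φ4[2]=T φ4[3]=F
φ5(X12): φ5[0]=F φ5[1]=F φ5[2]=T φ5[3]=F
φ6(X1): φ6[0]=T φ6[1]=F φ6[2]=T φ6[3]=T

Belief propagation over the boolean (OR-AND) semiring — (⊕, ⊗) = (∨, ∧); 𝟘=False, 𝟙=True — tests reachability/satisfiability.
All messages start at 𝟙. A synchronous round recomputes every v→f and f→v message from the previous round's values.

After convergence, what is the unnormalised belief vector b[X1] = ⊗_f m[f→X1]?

init: all messages = 𝟙 over 4 values
r1 m[φ0→X15] = [T, T, T, T]
r1 m[φ0→X12] = [T, T, T, T]
r1 m[φ1→X15] = [T, T, T, T]
r1 m[φ1→X6] = [T, T, T, T]
r1 m[φ2→X8] = [T, T, T, T]
r1 m[φ2→X14] = [T, T, T, T]
r1 m[φ2→X6] = [T, T, T, T]
r1 m[φ3→X1] = [T, T, T, T]
r1 m[φ3→X8] = [T, T, T, T]
r1 m[φ4→X14] = [T, T, T, F]
r1 m[φ5→X12] = [F, F, T, F]
r1 m[φ6→X1] = [T, F, T, T]
r1 m[X15→φ0] = [T, T, T, T]
r1 m[X15→φ1] = [T, T, T, T]
r1 m[X1→φ3] = [T, T, T, T]
r1 m[X1→φ6] = [T, T, T, T]
r1 m[X8→φ2] = [T, T, T, T]
r1 m[X8→φ3] = [T, T, T, T]
r1 m[X14→φ2] = [T, T, T, T]
r1 m[X14→φ4] = [T, T, T, T]
r1 m[X6→φ1] = [T, T, T, T]
r1 m[X6→φ2] = [T, T, T, T]
r1 m[X12→φ0] = [T, T, T, T]
r1 m[X12→φ5] = [T, T, T, T]
r2 m[φ0→X15] = [T, T, T, T]
r2 m[φ0→X12] = [T, T, T, T]
r2 m[φ1→X15] = [T, T, T, T]
r2 m[φ1→X6] = [T, T, T, T]
r2 m[φ2→X8] = [T, T, T, T]
r2 m[φ2→X14] = [T, T, T, T]
r2 m[φ2→X6] = [T, T, T, T]
r2 m[φ3→X1] = [T, T, T, T]
r2 m[φ3→X8] = [T, T, T, T]
r2 m[φ4→X14] = [T, T, T, F]
r2 m[φ5→X12] = [F, F, T, F]
r2 m[φ6→X1] = [T, F, T, T]
r2 m[X15→φ0] = [T, T, T, T]
r2 m[X15→φ1] = [T, T, T, T]
r2 m[X1→φ3] = [T, F, T, T]
r2 m[X1→φ6] = [T, T, T, T]
r2 m[X8→φ2] = [T, T, T, T]
r2 m[X8→φ3] = [T, T, T, T]
r2 m[X14→φ2] = [T, T, T, F]
r2 m[X14→φ4] = [T, T, T, T]
r2 m[X6→φ1] = [T, T, T, T]
r2 m[X6→φ2] = [T, T, T, T]
r2 m[X12→φ0] = [F, F, T, F]
r2 m[X12→φ5] = [T, T, T, T]
r3 m[φ0→X15] = [T, F, F, F]
r3 m[φ0→X12] = [T, T, T, T]
r3 m[φ1→X15] = [T, T, T, T]
r3 m[φ1→X6] = [T, T, T, T]
r3 m[φ2→X8] = [T, T, T, T]
r3 m[φ2→X14] = [T, T, T, T]
r3 m[φ2→X6] = [T, T, T, T]
r3 m[φ3→X1] = [T, T, T, T]
r3 m[φ3→X8] = [T, T, T, T]
r3 m[φ4→X14] = [T, T, T, F]
r3 m[φ5→X12] = [F, F, T, F]
r3 m[φ6→X1] = [T, F, T, T]
r3 m[X15→φ0] = [T, T, T, T]
r3 m[X15→φ1] = [T, T, T, T]
r3 m[X1→φ3] = [T, F, T, T]
r3 m[X1→φ6] = [T, T, T, T]
r3 m[X8→φ2] = [T, T, T, T]
r3 m[X8→φ3] = [T, T, T, T]
r3 m[X14→φ2] = [T, T, T, F]
r3 m[X14→φ4] = [T, T, T, T]
r3 m[X6→φ1] = [T, T, T, T]
r3 m[X6→φ2] = [T, T, T, T]
r3 m[X12→φ0] = [F, F, T, F]
r3 m[X12→φ5] = [T, T, T, T]
r4 m[φ0→X15] = [T, F, F, F]
r4 m[φ0→X12] = [T, T, T, T]
r4 m[φ1→X15] = [T, T, T, T]
r4 m[φ1→X6] = [T, T, T, T]
r4 m[φ2→X8] = [T, T, T, T]
r4 m[φ2→X14] = [T, T, T, T]
r4 m[φ2→X6] = [T, T, T, T]
r4 m[φ3→X1] = [T, T, T, T]
r4 m[φ3→X8] = [T, T, T, T]
r4 m[φ4→X14] = [T, T, T, F]
r4 m[φ5→X12] = [F, F, T, F]
r4 m[φ6→X1] = [T, F, T, T]
r4 m[X15→φ0] = [T, T, T, T]
r4 m[X15→φ1] = [T, F, F, F]
r4 m[X1→φ3] = [T, F, T, T]
r4 m[X1→φ6] = [T, T, T, T]
r4 m[X8→φ2] = [T, T, T, T]
r4 m[X8→φ3] = [T, T, T, T]
r4 m[X14→φ2] = [T, T, T, F]
r4 m[X14→φ4] = [T, T, T, T]
r4 m[X6→φ1] = [T, T, T, T]
r4 m[X6→φ2] = [T, T, T, T]
r4 m[X12→φ0] = [F, F, T, F]
r4 m[X12→φ5] = [T, T, T, T]
r5 m[φ0→X15] = [T, F, F, F]
r5 m[φ0→X12] = [T, T, T, T]
r5 m[φ1→X15] = [T, T, T, T]
r5 m[φ1→X6] = [F, T, F, F]
r5 m[φ2→X8] = [T, T, T, T]
r5 m[φ2→X14] = [T, T, T, T]
r5 m[φ2→X6] = [T, T, T, T]
r5 m[φ3→X1] = [T, T, T, T]
r5 m[φ3→X8] = [T, T, T, T]
r5 m[φ4→X14] = [T, T, T, F]
r5 m[φ5→X12] = [F, F, T, F]
r5 m[φ6→X1] = [T, F, T, T]
r5 m[X15→φ0] = [T, T, T, T]
r5 m[X15→φ1] = [T, F, F, F]
r5 m[X1→φ3] = [T, F, T, T]
r5 m[X1→φ6] = [T, T, T, T]
r5 m[X8→φ2] = [T, T, T, T]
r5 m[X8→φ3] = [T, T, T, T]
r5 m[X14→φ2] = [T, T, T, F]
r5 m[X14→φ4] = [T, T, T, T]
r5 m[X6→φ1] = [T, T, T, T]
r5 m[X6→φ2] = [T, T, T, T]
r5 m[X12→φ0] = [F, F, T, F]
r5 m[X12→φ5] = [T, T, T, T]
r6 m[φ0→X15] = [T, F, F, F]
r6 m[φ0→X12] = [T, T, T, T]
r6 m[φ1→X15] = [T, T, T, T]
r6 m[φ1→X6] = [F, T, F, F]
r6 m[φ2→X8] = [T, T, T, T]
r6 m[φ2→X14] = [T, T, T, T]
r6 m[φ2→X6] = [T, T, T, T]
r6 m[φ3→X1] = [T, T, T, T]
r6 m[φ3→X8] = [T, T, T, T]
r6 m[φ4→X14] = [T, T, T, F]
r6 m[φ5→X12] = [F, F, T, F]
r6 m[φ6→X1] = [T, F, T, T]
r6 m[X15→φ0] = [T, T, T, T]
r6 m[X15→φ1] = [T, F, F, F]
r6 m[X1→φ3] = [T, F, T, T]
r6 m[X1→φ6] = [T, T, T, T]
r6 m[X8→φ2] = [T, T, T, T]
r6 m[X8→φ3] = [T, T, T, T]
r6 m[X14→φ2] = [T, T, T, F]
r6 m[X14→φ4] = [T, T, T, T]
r6 m[X6→φ1] = [T, T, T, T]
r6 m[X6→φ2] = [F, T, F, F]
r6 m[X12→φ0] = [F, F, T, F]
r6 m[X12→φ5] = [T, T, T, T]
r7 m[φ0→X15] = [T, F, F, F]
r7 m[φ0→X12] = [T, T, T, T]
r7 m[φ1→X15] = [T, T, T, T]
r7 m[φ1→X6] = [F, T, F, F]
r7 m[φ2→X8] = [T, T, T, T]
r7 m[φ2→X14] = [T, T, T, T]
r7 m[φ2→X6] = [T, T, T, T]
r7 m[φ3→X1] = [T, T, T, T]
r7 m[φ3→X8] = [T, T, T, T]
r7 m[φ4→X14] = [T, T, T, F]
r7 m[φ5→X12] = [F, F, T, F]
r7 m[φ6→X1] = [T, F, T, T]
r7 m[X15→φ0] = [T, T, T, T]
r7 m[X15→φ1] = [T, F, F, F]
r7 m[X1→φ3] = [T, F, T, T]
r7 m[X1→φ6] = [T, T, T, T]
r7 m[X8→φ2] = [T, T, T, T]
r7 m[X8→φ3] = [T, T, T, T]
r7 m[X14→φ2] = [T, T, T, F]
r7 m[X14→φ4] = [T, T, T, T]
r7 m[X6→φ1] = [T, T, T, T]
r7 m[X6→φ2] = [F, T, F, F]
r7 m[X12→φ0] = [F, F, T, F]
r7 m[X12→φ5] = [T, T, T, T]
fixed point reached at round 7
b[X1] = ⊗ incoming = [T, F, T, T]

b[X1] = [T, F, T, T]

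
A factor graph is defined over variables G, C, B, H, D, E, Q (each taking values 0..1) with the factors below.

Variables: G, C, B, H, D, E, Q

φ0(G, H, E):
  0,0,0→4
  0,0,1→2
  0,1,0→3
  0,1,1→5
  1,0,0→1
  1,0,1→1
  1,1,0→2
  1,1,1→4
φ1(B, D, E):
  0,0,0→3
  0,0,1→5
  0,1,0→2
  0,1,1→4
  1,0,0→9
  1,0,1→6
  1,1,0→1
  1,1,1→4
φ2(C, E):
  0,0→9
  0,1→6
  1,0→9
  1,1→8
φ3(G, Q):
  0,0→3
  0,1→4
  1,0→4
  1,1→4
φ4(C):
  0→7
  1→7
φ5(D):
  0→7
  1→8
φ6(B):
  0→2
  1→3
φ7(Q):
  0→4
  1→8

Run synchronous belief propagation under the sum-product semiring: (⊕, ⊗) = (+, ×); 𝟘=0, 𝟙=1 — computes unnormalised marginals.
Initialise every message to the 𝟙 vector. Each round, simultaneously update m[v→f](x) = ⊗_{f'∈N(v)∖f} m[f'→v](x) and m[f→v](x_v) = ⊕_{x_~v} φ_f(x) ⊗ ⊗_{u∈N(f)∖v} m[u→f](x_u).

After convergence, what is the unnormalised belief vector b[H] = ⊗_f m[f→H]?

init: all messages = 𝟙 over 2 values
r1 m[φ0→G] = [14, 8]
r1 m[φ0→H] = [8, 14]
r1 m[φ0→E] = [10, 12]
r1 m[φ1→B] = [14, 20]
r1 m[φ1→D] = [23, 11]
r1 m[φ1→E] = [15, 19]
r1 m[φ2→C] = [15, 17]
r1 m[φ2→E] = [18, 14]
r1 m[φ3→G] = [7, 8]
r1 m[φ3→Q] = [7, 8]
r1 m[φ4→C] = [7, 7]
r1 m[φ5→D] = [7, 8]
r1 m[φ6→B] = [2, 3]
r1 m[φ7→Q] = [4, 8]
r1 m[G→φ0] = [1, 1]
r1 m[G→φ3] = [1, 1]
r1 m[C→φ2] = [1, 1]
r1 m[C→φ4] = [1, 1]
r1 m[B→φ1] = [1, 1]
r1 m[B→φ6] = [1, 1]
r1 m[H→φ0] = [1, 1]
r1 m[D→φ1] = [1, 1]
r1 m[D→φ5] = [1, 1]
r1 m[E→φ0] = [1, 1]
r1 m[E→φ1] = [1, 1]
r1 m[E→φ2] = [1, 1]
r1 m[Q→φ3] = [1, 1]
r1 m[Q→φ7] = [1, 1]
r2 m[φ0→G] = [14, 8]
r2 m[φ0→H] = [8, 14]
r2 m[φ0→E] = [10, 12]
r2 m[φ1→B] = [14, 20]
r2 m[φ1→D] = [23, 11]
r2 m[φ1→E] = [15, 19]
r2 m[φ2→C] = [15, 17]
r2 m[φ2→E] = [18, 14]
r2 m[φ3→G] = [7, 8]
r2 m[φ3→Q] = [7, 8]
r2 m[φ4→C] = [7, 7]
r2 m[φ5→D] = [7, 8]
r2 m[φ6→B] = [2, 3]
r2 m[φ7→Q] = [4, 8]
r2 m[G→φ0] = [7, 8]
r2 m[G→φ3] = [14, 8]
r2 m[C→φ2] = [7, 7]
r2 m[C→φ4] = [15, 17]
r2 m[B→φ1] = [2, 3]
r2 m[B→φ6] = [14, 20]
r2 m[H→φ0] = [1, 1]
r2 m[D→φ1] = [7, 8]
r2 m[D→φ5] = [23, 11]
r2 m[E→φ0] = [270, 266]
r2 m[E→φ1] = [180, 168]
r2 m[E→φ2] = [150, 228]
r2 m[Q→φ3] = [4, 8]
r2 m[Q→φ7] = [7, 8]
r3 m[φ0→G] = [3752, 2140]
r3 m[φ0→H] = [15572, 27812]
r3 m[φ0→E] = [73, 89]
r3 m[φ1→B] = [17916, 25212]
r3 m[φ1→D] = [10644, 4620]
r3 m[φ1→E] = [287, 356]
r3 m[φ2→C] = [2718, 3174]
r3 m[φ2→E] = [126, 98]
r3 m[φ3→G] = [44, 48]
r3 m[φ3→Q] = [74, 88]
r3 m[φ4→C] = [7, 7]
r3 m[φ5→D] = [7, 8]
r3 m[φ6→B] = [2, 3]
r3 m[φ7→Q] = [4, 8]
r3 m[G→φ0] = [7, 8]
r3 m[G→φ3] = [14, 8]
r3 m[C→φ2] = [7, 7]
r3 m[C→φ4] = [15, 17]
r3 m[B→φ1] = [2, 3]
r3 m[B→φ6] = [14, 20]
r3 m[H→φ0] = [1, 1]
r3 m[D→φ1] = [7, 8]
r3 m[D→φ5] = [23, 11]
r3 m[E→φ0] = [270, 266]
r3 m[E→φ1] = [180, 168]
r3 m[E→φ2] = [150, 228]
r3 m[Q→φ3] = [4, 8]
r3 m[Q→φ7] = [7, 8]
r4 m[φ0→G] = [3752, 2140]
r4 m[φ0→H] = [15572, 27812]
r4 m[φ0→E] = [73, 89]
r4 m[φ1→B] = [17916, 25212]
r4 m[φ1→D] = [10644, 4620]
r4 m[φ1→E] = [287, 356]
r4 m[φ2→C] = [2718, 3174]
r4 m[φ2→E] = [126, 98]
r4 m[φ3→G] = [44, 48]
r4 m[φ3→Q] = [74, 88]
r4 m[φ4→C] = [7, 7]
r4 m[φ5→D] = [7, 8]
r4 m[φ6→B] = [2, 3]
r4 m[φ7→Q] = [4, 8]
r4 m[G→φ0] = [44, 48]
r4 m[G→φ3] = [3752, 2140]
r4 m[C→φ2] = [7, 7]
r4 m[C→φ4] = [2718, 3174]
r4 m[B→φ1] = [2, 3]
r4 m[B→φ6] = [17916, 25212]
r4 m[H→φ0] = [1, 1]
r4 m[D→φ1] = [7, 8]
r4 m[D→φ5] = [10644, 4620]
r4 m[E→φ0] = [36162, 34888]
r4 m[E→φ1] = [9198, 8722]
r4 m[E→φ2] = [20951, 31684]
r4 m[Q→φ3] = [4, 8]
r4 m[Q→φ7] = [74, 88]
r5 m[φ0→G] = [497350, 282926]
r5 m[φ0→H] = [12845056, 22618792]
r5 m[φ0→E] = [452, 548]
r5 m[φ1→B] = [924700, 1298486]
r5 m[φ1→D] = [547750, 238826]
r5 m[φ1→E] = [287, 356]
r5 m[φ2→C] = [378663, 442031]
r5 m[φ2→E] = [126, 98]
r5 m[φ3→G] = [44, 48]
r5 m[φ3→Q] = [19816, 23568]
r5 m[φ4→C] = [7, 7]
r5 m[φ5→D] = [7, 8]
r5 m[φ6→B] = [2, 3]
r5 m[φ7→Q] = [4, 8]
r5 m[G→φ0] = [44, 48]
r5 m[G→φ3] = [3752, 2140]
r5 m[C→φ2] = [7, 7]
r5 m[C→φ4] = [2718, 3174]
r5 m[B→φ1] = [2, 3]
r5 m[B→φ6] = [17916, 25212]
r5 m[H→φ0] = [1, 1]
r5 m[D→φ1] = [7, 8]
r5 m[D→φ5] = [10644, 4620]
r5 m[E→φ0] = [36162, 34888]
r5 m[E→φ1] = [9198, 8722]
r5 m[E→φ2] = [20951, 31684]
r5 m[Q→φ3] = [4, 8]
r5 m[Q→φ7] = [74, 88]
r6 m[φ0→G] = [497350, 282926]
r6 m[φ0→H] = [12845056, 22618792]
r6 m[φ0→E] = [452, 548]
r6 m[φ1→B] = [924700, 1298486]
r6 m[φ1→D] = [547750, 238826]
r6 m[φ1→E] = [287, 356]
r6 m[φ2→C] = [378663, 442031]
r6 m[φ2→E] = [126, 98]
r6 m[φ3→G] = [44, 48]
r6 m[φ3→Q] = [19816, 23568]
r6 m[φ4→C] = [7, 7]
r6 m[φ5→D] = [7, 8]
r6 m[φ6→B] = [2, 3]
r6 m[φ7→Q] = [4, 8]
r6 m[G→φ0] = [44, 48]
r6 m[G→φ3] = [497350, 282926]
r6 m[C→φ2] = [7, 7]
r6 m[C→φ4] = [378663, 442031]
r6 m[B→φ1] = [2, 3]
r6 m[B→φ6] = [924700, 1298486]
r6 m[H→φ0] = [1, 1]
r6 m[D→φ1] = [7, 8]
r6 m[D→φ5] = [547750, 238826]
r6 m[E→φ0] = [36162, 34888]
r6 m[E→φ1] = [56952, 53704]
r6 m[E→φ2] = [129724, 195088]
r6 m[Q→φ3] = [4, 8]
r6 m[Q→φ7] = [19816, 23568]
r7 m[φ0→G] = [497350, 282926]
r7 m[φ0→H] = [12845056, 22618792]
r7 m[φ0→E] = [452, 548]
r7 m[φ1→B] = [5705392, 8017688]
r7 m[φ1→D] = [3383128, 1472744]
r7 m[φ1→E] = [287, 356]
r7 m[φ2→C] = [2338044, 2728220]
r7 m[φ2→E] = [126, 98]
r7 m[φ3→G] = [44, 48]
r7 m[φ3→Q] = [2623754, 3121104]
r7 m[φ4→C] = [7, 7]
r7 m[φ5→D] = [7, 8]
r7 m[φ6→B] = [2, 3]
r7 m[φ7→Q] = [4, 8]
r7 m[G→φ0] = [44, 48]
r7 m[G→φ3] = [497350, 282926]
r7 m[C→φ2] = [7, 7]
r7 m[C→φ4] = [378663, 442031]
r7 m[B→φ1] = [2, 3]
r7 m[B→φ6] = [924700, 1298486]
r7 m[H→φ0] = [1, 1]
r7 m[D→φ1] = [7, 8]
r7 m[D→φ5] = [547750, 238826]
r7 m[E→φ0] = [36162, 34888]
r7 m[E→φ1] = [56952, 53704]
r7 m[E→φ2] = [129724, 195088]
r7 m[Q→φ3] = [4, 8]
r7 m[Q→φ7] = [19816, 23568]
r8 m[φ0→G] = [497350, 282926]
r8 m[φ0→H] = [12845056, 22618792]
r8 m[φ0→E] = [452, 548]
r8 m[φ1→B] = [5705392, 8017688]
r8 m[φ1→D] = [3383128, 1472744]
r8 m[φ1→E] = [287, 356]
r8 m[φ2→C] = [2338044, 2728220]
r8 m[φ2→E] = [126, 98]
r8 m[φ3→G] = [44, 48]
r8 m[φ3→Q] = [2623754, 3121104]
r8 m[φ4→C] = [7, 7]
r8 m[φ5→D] = [7, 8]
r8 m[φ6→B] = [2, 3]
r8 m[φ7→Q] = [4, 8]
r8 m[G→φ0] = [44, 48]
r8 m[G→φ3] = [497350, 282926]
r8 m[C→φ2] = [7, 7]
r8 m[C→φ4] = [2338044, 2728220]
r8 m[B→φ1] = [2, 3]
r8 m[B→φ6] = [5705392, 8017688]
r8 m[H→φ0] = [1, 1]
r8 m[D→φ1] = [7, 8]
r8 m[D→φ5] = [3383128, 1472744]
r8 m[E→φ0] = [36162, 34888]
r8 m[E→φ1] = [56952, 53704]
r8 m[E→φ2] = [129724, 195088]
r8 m[Q→φ3] = [4, 8]
r8 m[Q→φ7] = [2623754, 3121104]
r9 m[φ0→G] = [497350, 282926]
r9 m[φ0→H] = [12845056, 22618792]
r9 m[φ0→E] = [452, 548]
r9 m[φ1→B] = [5705392, 8017688]
r9 m[φ1→D] = [3383128, 1472744]
r9 m[φ1→E] = [287, 356]
r9 m[φ2→C] = [2338044, 2728220]
r9 m[φ2→E] = [126, 98]
r9 m[φ3→G] = [44, 48]
r9 m[φ3→Q] = [2623754, 3121104]
r9 m[φ4→C] = [7, 7]
r9 m[φ5→D] = [7, 8]
r9 m[φ6→B] = [2, 3]
r9 m[φ7→Q] = [4, 8]
r9 m[G→φ0] = [44, 48]
r9 m[G→φ3] = [497350, 282926]
r9 m[C→φ2] = [7, 7]
r9 m[C→φ4] = [2338044, 2728220]
r9 m[B→φ1] = [2, 3]
r9 m[B→φ6] = [5705392, 8017688]
r9 m[H→φ0] = [1, 1]
r9 m[D→φ1] = [7, 8]
r9 m[D→φ5] = [3383128, 1472744]
r9 m[E→φ0] = [36162, 34888]
r9 m[E→φ1] = [56952, 53704]
r9 m[E→φ2] = [129724, 195088]
r9 m[Q→φ3] = [4, 8]
r9 m[Q→φ7] = [2623754, 3121104]
fixed point reached at round 9
b[H] = ⊗ incoming = [12845056, 22618792]

b[H] = [12845056, 22618792]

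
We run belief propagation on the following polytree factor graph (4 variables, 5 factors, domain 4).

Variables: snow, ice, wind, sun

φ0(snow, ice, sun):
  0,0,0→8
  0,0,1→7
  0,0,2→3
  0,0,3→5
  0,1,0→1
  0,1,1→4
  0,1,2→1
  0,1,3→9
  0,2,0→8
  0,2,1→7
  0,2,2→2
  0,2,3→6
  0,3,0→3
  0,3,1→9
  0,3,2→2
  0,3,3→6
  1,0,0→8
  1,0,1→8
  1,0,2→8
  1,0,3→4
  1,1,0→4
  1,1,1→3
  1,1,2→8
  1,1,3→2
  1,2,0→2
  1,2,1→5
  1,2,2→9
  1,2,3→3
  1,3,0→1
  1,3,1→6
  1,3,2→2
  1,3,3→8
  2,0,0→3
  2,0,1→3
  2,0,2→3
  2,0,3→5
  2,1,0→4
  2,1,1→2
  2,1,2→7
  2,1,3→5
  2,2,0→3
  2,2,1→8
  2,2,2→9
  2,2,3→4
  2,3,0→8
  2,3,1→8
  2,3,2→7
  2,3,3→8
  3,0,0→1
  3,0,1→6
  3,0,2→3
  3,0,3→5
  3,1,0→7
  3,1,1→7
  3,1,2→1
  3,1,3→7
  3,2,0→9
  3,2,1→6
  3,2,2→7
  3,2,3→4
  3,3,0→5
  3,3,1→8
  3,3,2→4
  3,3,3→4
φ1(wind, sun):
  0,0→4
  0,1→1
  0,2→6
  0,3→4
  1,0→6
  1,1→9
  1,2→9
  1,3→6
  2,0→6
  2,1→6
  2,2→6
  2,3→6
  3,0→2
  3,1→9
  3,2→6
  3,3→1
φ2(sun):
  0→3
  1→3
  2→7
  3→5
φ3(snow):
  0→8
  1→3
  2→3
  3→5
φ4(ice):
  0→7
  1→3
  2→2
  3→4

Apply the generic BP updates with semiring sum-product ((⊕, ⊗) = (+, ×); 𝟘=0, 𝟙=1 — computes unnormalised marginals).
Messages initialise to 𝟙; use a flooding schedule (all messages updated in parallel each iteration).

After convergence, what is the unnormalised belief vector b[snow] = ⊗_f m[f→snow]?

b[snow] = [225256, 113049, 101223, 142975]

init: all messages = 𝟙 over 4 values
r1 m[φ0→snow] = [81, 81, 87, 84]
r1 m[φ0→ice] = [80, 72, 92, 89]
r1 m[φ0→sun] = [75, 97, 76, 85]
r1 m[φ1→wind] = [15, 30, 24, 18]
r1 m[φ1→sun] = [18, 25, 27, 17]
r1 m[φ2→sun] = [3, 3, 7, 5]
r1 m[φ3→snow] = [8, 3, 3, 5]
r1 m[φ4→ice] = [7, 3, 2, 4]
r1 m[snow→φ0] = [1, 1, 1, 1]
r1 m[snow→φ3] = [1, 1, 1, 1]
r1 m[ice→φ0] = [1, 1, 1, 1]
r1 m[ice→φ4] = [1, 1, 1, 1]
r1 m[wind→φ1] = [1, 1, 1, 1]
r1 m[sun→φ0] = [1, 1, 1, 1]
r1 m[sun→φ1] = [1, 1, 1, 1]
r1 m[sun→φ2] = [1, 1, 1, 1]
r2 m[φ0→snow] = [81, 81, 87, 84]
r2 m[φ0→ice] = [80, 72, 92, 89]
r2 m[φ0→sun] = [75, 97, 76, 85]
r2 m[φ1→wind] = [15, 30, 24, 18]
r2 m[φ1→sun] = [18, 25, 27, 17]
r2 m[φ2→sun] = [3, 3, 7, 5]
r2 m[φ3→snow] = [8, 3, 3, 5]
r2 m[φ4→ice] = [7, 3, 2, 4]
r2 m[snow→φ0] = [8, 3, 3, 5]
r2 m[snow→φ3] = [81, 81, 87, 84]
r2 m[ice→φ0] = [7, 3, 2, 4]
r2 m[ice→φ4] = [80, 72, 92, 89]
r2 m[wind→φ1] = [1, 1, 1, 1]
r2 m[sun→φ0] = [54, 75, 189, 85]
r2 m[sun→φ1] = [225, 291, 532, 425]
r2 m[sun→φ2] = [1350, 2425, 2052, 1445]
r3 m[φ0→snow] = [28157, 37683, 33741, 28595]
r3 m[φ0→ice] = [35861, 31610, 43481, 37421]
r3 m[φ0→sun] = [1467, 1945, 1140, 1670]
r3 m[φ1→wind] = [6083, 11307, 8838, 6686]
r3 m[φ1→sun] = [18, 25, 27, 17]
r3 m[φ2→sun] = [3, 3, 7, 5]
r3 m[φ3→snow] = [8, 3, 3, 5]
r3 m[φ4→ice] = [7, 3, 2, 4]
r3 m[snow→φ0] = [8, 3, 3, 5]
r3 m[snow→φ3] = [81, 81, 87, 84]
r3 m[ice→φ0] = [7, 3, 2, 4]
r3 m[ice→φ4] = [80, 72, 92, 89]
r3 m[wind→φ1] = [1, 1, 1, 1]
r3 m[sun→φ0] = [54, 75, 189, 85]
r3 m[sun→φ1] = [225, 291, 532, 425]
r3 m[sun→φ2] = [1350, 2425, 2052, 1445]
r4 m[φ0→snow] = [28157, 37683, 33741, 28595]
r4 m[φ0→ice] = [35861, 31610, 43481, 37421]
r4 m[φ0→sun] = [1467, 1945, 1140, 1670]
r4 m[φ1→wind] = [6083, 11307, 8838, 6686]
r4 m[φ1→sun] = [18, 25, 27, 17]
r4 m[φ2→sun] = [3, 3, 7, 5]
r4 m[φ3→snow] = [8, 3, 3, 5]
r4 m[φ4→ice] = [7, 3, 2, 4]
r4 m[snow→φ0] = [8, 3, 3, 5]
r4 m[snow→φ3] = [28157, 37683, 33741, 28595]
r4 m[ice→φ0] = [7, 3, 2, 4]
r4 m[ice→φ4] = [35861, 31610, 43481, 37421]
r4 m[wind→φ1] = [1, 1, 1, 1]
r4 m[sun→φ0] = [54, 75, 189, 85]
r4 m[sun→φ1] = [4401, 5835, 7980, 8350]
r4 m[sun→φ2] = [26406, 48625, 30780, 28390]
r5 m[φ0→snow] = [28157, 37683, 33741, 28595]
r5 m[φ0→ice] = [35861, 31610, 43481, 37421]
r5 m[φ0→sun] = [1467, 1945, 1140, 1670]
r5 m[φ1→wind] = [104719, 200841, 159396, 117547]
r5 m[φ1→sun] = [18, 25, 27, 17]
r5 m[φ2→sun] = [3, 3, 7, 5]
r5 m[φ3→snow] = [8, 3, 3, 5]
r5 m[φ4→ice] = [7, 3, 2, 4]
r5 m[snow→φ0] = [8, 3, 3, 5]
r5 m[snow→φ3] = [28157, 37683, 33741, 28595]
r5 m[ice→φ0] = [7, 3, 2, 4]
r5 m[ice→φ4] = [35861, 31610, 43481, 37421]
r5 m[wind→φ1] = [1, 1, 1, 1]
r5 m[sun→φ0] = [54, 75, 189, 85]
r5 m[sun→φ1] = [4401, 5835, 7980, 8350]
r5 m[sun→φ2] = [26406, 48625, 30780, 28390]
r6 m[φ0→snow] = [28157, 37683, 33741, 28595]
r6 m[φ0→ice] = [35861, 31610, 43481, 37421]
r6 m[φ0→sun] = [1467, 1945, 1140, 1670]
r6 m[φ1→wind] = [104719, 200841, 159396, 117547]
r6 m[φ1→sun] = [18, 25, 27, 17]
r6 m[φ2→sun] = [3, 3, 7, 5]
r6 m[φ3→snow] = [8, 3, 3, 5]
r6 m[φ4→ice] = [7, 3, 2, 4]
r6 m[snow→φ0] = [8, 3, 3, 5]
r6 m[snow→φ3] = [28157, 37683, 33741, 28595]
r6 m[ice→φ0] = [7, 3, 2, 4]
r6 m[ice→φ4] = [35861, 31610, 43481, 37421]
r6 m[wind→φ1] = [1, 1, 1, 1]
r6 m[sun→φ0] = [54, 75, 189, 85]
r6 m[sun→φ1] = [4401, 5835, 7980, 8350]
r6 m[sun→φ2] = [26406, 48625, 30780, 28390]
fixed point reached at round 6
b[snow] = ⊗ incoming = [225256, 113049, 101223, 142975]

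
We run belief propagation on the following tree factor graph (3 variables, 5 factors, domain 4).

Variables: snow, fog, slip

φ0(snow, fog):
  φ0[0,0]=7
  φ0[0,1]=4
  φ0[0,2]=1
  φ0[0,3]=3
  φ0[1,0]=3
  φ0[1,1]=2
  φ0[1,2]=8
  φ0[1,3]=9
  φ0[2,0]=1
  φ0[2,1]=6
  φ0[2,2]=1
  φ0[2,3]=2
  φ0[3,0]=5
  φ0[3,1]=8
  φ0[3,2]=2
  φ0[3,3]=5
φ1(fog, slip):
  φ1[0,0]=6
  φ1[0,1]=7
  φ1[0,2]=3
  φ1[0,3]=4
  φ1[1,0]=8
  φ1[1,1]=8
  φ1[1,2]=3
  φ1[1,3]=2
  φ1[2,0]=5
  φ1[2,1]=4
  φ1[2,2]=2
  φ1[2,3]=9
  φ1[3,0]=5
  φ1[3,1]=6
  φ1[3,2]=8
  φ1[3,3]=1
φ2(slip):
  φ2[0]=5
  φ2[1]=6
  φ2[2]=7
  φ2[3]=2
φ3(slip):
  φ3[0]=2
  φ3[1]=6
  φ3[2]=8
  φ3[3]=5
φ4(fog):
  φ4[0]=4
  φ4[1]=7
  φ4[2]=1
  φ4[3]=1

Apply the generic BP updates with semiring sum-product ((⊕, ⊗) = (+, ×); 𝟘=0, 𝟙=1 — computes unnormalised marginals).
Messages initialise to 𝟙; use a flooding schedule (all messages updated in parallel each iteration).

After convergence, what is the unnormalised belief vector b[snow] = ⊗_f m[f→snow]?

b[snow] = [32696, 23708, 27276, 45948]

init: all messages = 𝟙 over 4 values
r1 m[φ0→snow] = [15, 22, 10, 20]
r1 m[φ0→fog] = [16, 20, 12, 19]
r1 m[φ1→fog] = [20, 21, 20, 20]
r1 m[φ1→slip] = [24, 25, 16, 16]
r1 m[φ2→slip] = [5, 6, 7, 2]
r1 m[φ3→slip] = [2, 6, 8, 5]
r1 m[φ4→fog] = [4, 7, 1, 1]
r1 m[snow→φ0] = [1, 1, 1, 1]
r1 m[fog→φ0] = [1, 1, 1, 1]
r1 m[fog→φ1] = [1, 1, 1, 1]
r1 m[fog→φ4] = [1, 1, 1, 1]
r1 m[slip→φ1] = [1, 1, 1, 1]
r1 m[slip→φ2] = [1, 1, 1, 1]
r1 m[slip→φ3] = [1, 1, 1, 1]
r2 m[φ0→snow] = [15, 22, 10, 20]
r2 m[φ0→fog] = [16, 20, 12, 19]
r2 m[φ1→fog] = [20, 21, 20, 20]
r2 m[φ1→slip] = [24, 25, 16, 16]
r2 m[φ2→slip] = [5, 6, 7, 2]
r2 m[φ3→slip] = [2, 6, 8, 5]
r2 m[φ4→fog] = [4, 7, 1, 1]
r2 m[snow→φ0] = [1, 1, 1, 1]
r2 m[fog→φ0] = [80, 147, 20, 20]
r2 m[fog→φ1] = [64, 140, 12, 19]
r2 m[fog→φ4] = [320, 420, 240, 380]
r2 m[slip→φ1] = [10, 36, 56, 10]
r2 m[slip→φ2] = [48, 150, 128, 80]
r2 m[slip→φ3] = [120, 150, 112, 32]
r3 m[φ0→snow] = [1228, 874, 1022, 1716]
r3 m[φ0→fog] = [16, 20, 12, 19]
r3 m[φ1→fog] = [520, 556, 396, 724]
r3 m[φ1→slip] = [1659, 1730, 788, 663]
r3 m[φ2→slip] = [5, 6, 7, 2]
r3 m[φ3→slip] = [2, 6, 8, 5]
r3 m[φ4→fog] = [4, 7, 1, 1]
r3 m[snow→φ0] = [1, 1, 1, 1]
r3 m[fog→φ0] = [80, 147, 20, 20]
r3 m[fog→φ1] = [64, 140, 12, 19]
r3 m[fog→φ4] = [320, 420, 240, 380]
r3 m[slip→φ1] = [10, 36, 56, 10]
r3 m[slip→φ2] = [48, 150, 128, 80]
r3 m[slip→φ3] = [120, 150, 112, 32]
r4 m[φ0→snow] = [1228, 874, 1022, 1716]
r4 m[φ0→fog] = [16, 20, 12, 19]
r4 m[φ1→fog] = [520, 556, 396, 724]
r4 m[φ1→slip] = [1659, 1730, 788, 663]
r4 m[φ2→slip] = [5, 6, 7, 2]
r4 m[φ3→slip] = [2, 6, 8, 5]
r4 m[φ4→fog] = [4, 7, 1, 1]
r4 m[snow→φ0] = [1, 1, 1, 1]
r4 m[fog→φ0] = [2080, 3892, 396, 724]
r4 m[fog→φ1] = [64, 140, 12, 19]
r4 m[fog→φ4] = [8320, 11120, 4752, 13756]
r4 m[slip→φ1] = [10, 36, 56, 10]
r4 m[slip→φ2] = [3318, 10380, 6304, 3315]
r4 m[slip→φ3] = [8295, 10380, 5516, 1326]
r5 m[φ0→snow] = [32696, 23708, 27276, 45948]
r5 m[φ0→fog] = [16, 20, 12, 19]
r5 m[φ1→fog] = [520, 556, 396, 724]
r5 m[φ1→slip] = [1659, 1730, 788, 663]
r5 m[φ2→slip] = [5, 6, 7, 2]
r5 m[φ3→slip] = [2, 6, 8, 5]
r5 m[φ4→fog] = [4, 7, 1, 1]
r5 m[snow→φ0] = [1, 1, 1, 1]
r5 m[fog→φ0] = [2080, 3892, 396, 724]
r5 m[fog→φ1] = [64, 140, 12, 19]
r5 m[fog→φ4] = [8320, 11120, 4752, 13756]
r5 m[slip→φ1] = [10, 36, 56, 10]
r5 m[slip→φ2] = [3318, 10380, 6304, 3315]
r5 m[slip→φ3] = [8295, 10380, 5516, 1326]
r6 m[φ0→snow] = [32696, 23708, 27276, 45948]
r6 m[φ0→fog] = [16, 20, 12, 19]
r6 m[φ1→fog] = [520, 556, 396, 724]
r6 m[φ1→slip] = [1659, 1730, 788, 663]
r6 m[φ2→slip] = [5, 6, 7, 2]
r6 m[φ3→slip] = [2, 6, 8, 5]
r6 m[φ4→fog] = [4, 7, 1, 1]
r6 m[snow→φ0] = [1, 1, 1, 1]
r6 m[fog→φ0] = [2080, 3892, 396, 724]
r6 m[fog→φ1] = [64, 140, 12, 19]
r6 m[fog→φ4] = [8320, 11120, 4752, 13756]
r6 m[slip→φ1] = [10, 36, 56, 10]
r6 m[slip→φ2] = [3318, 10380, 6304, 3315]
r6 m[slip→φ3] = [8295, 10380, 5516, 1326]
fixed point reached at round 6
b[snow] = ⊗ incoming = [32696, 23708, 27276, 45948]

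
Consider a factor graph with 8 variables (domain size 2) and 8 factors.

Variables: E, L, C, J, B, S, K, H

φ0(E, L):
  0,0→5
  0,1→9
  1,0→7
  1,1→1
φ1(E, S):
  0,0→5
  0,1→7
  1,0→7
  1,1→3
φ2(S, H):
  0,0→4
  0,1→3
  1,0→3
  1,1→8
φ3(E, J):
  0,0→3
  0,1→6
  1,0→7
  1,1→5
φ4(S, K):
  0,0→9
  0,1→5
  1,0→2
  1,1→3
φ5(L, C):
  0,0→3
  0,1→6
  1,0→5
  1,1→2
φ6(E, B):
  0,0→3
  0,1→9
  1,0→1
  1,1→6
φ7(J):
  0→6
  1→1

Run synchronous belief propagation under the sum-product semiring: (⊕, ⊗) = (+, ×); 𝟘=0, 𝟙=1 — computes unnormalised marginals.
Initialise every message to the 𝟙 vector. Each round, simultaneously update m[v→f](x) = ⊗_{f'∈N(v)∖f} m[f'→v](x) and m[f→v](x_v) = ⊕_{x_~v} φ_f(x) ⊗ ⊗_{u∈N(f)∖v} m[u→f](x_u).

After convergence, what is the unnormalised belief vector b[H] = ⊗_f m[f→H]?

b[H] = [22039150, 24775380]

init: all messages = 𝟙 over 2 values
r1 m[φ0→E] = [14, 8]
r1 m[φ0→L] = [12, 10]
r1 m[φ1→E] = [12, 10]
r1 m[φ1→S] = [12, 10]
r1 m[φ2→S] = [7, 11]
r1 m[φ2→H] = [7, 11]
r1 m[φ3→E] = [9, 12]
r1 m[φ3→J] = [10, 11]
r1 m[φ4→S] = [14, 5]
r1 m[φ4→K] = [11, 8]
r1 m[φ5→L] = [9, 7]
r1 m[φ5→C] = [8, 8]
r1 m[φ6→E] = [12, 7]
r1 m[φ6→B] = [4, 15]
r1 m[φ7→J] = [6, 1]
r1 m[E→φ0] = [1, 1]
r1 m[E→φ1] = [1, 1]
r1 m[E→φ3] = [1, 1]
r1 m[E→φ6] = [1, 1]
r1 m[L→φ0] = [1, 1]
r1 m[L→φ5] = [1, 1]
r1 m[C→φ5] = [1, 1]
r1 m[J→φ3] = [1, 1]
r1 m[J→φ7] = [1, 1]
r1 m[B→φ6] = [1, 1]
r1 m[S→φ1] = [1, 1]
r1 m[S→φ2] = [1, 1]
r1 m[S→φ4] = [1, 1]
r1 m[K→φ4] = [1, 1]
r1 m[H→φ2] = [1, 1]
r2 m[φ0→E] = [14, 8]
r2 m[φ0→L] = [12, 10]
r2 m[φ1→E] = [12, 10]
r2 m[φ1→S] = [12, 10]
r2 m[φ2→S] = [7, 11]
r2 m[φ2→H] = [7, 11]
r2 m[φ3→E] = [9, 12]
r2 m[φ3→J] = [10, 11]
r2 m[φ4→S] = [14, 5]
r2 m[φ4→K] = [11, 8]
r2 m[φ5→L] = [9, 7]
r2 m[φ5→C] = [8, 8]
r2 m[φ6→E] = [12, 7]
r2 m[φ6→B] = [4, 15]
r2 m[φ7→J] = [6, 1]
r2 m[E→φ0] = [1296, 840]
r2 m[E→φ1] = [1512, 672]
r2 m[E→φ3] = [2016, 560]
r2 m[E→φ6] = [1512, 960]
r2 m[L→φ0] = [9, 7]
r2 m[L→φ5] = [12, 10]
r2 m[C→φ5] = [1, 1]
r2 m[J→φ3] = [6, 1]
r2 m[J→φ7] = [10, 11]
r2 m[B→φ6] = [1, 1]
r2 m[S→φ1] = [98, 55]
r2 m[S→φ2] = [168, 50]
r2 m[S→φ4] = [84, 110]
r2 m[K→φ4] = [1, 1]
r2 m[H→φ2] = [1, 1]
r3 m[φ0→E] = [108, 70]
r3 m[φ0→L] = [12360, 12504]
r3 m[φ1→E] = [875, 851]
r3 m[φ1→S] = [12264, 12600]
r3 m[φ2→S] = [7, 11]
r3 m[φ2→H] = [822, 904]
r3 m[φ3→E] = [24, 47]
r3 m[φ3→J] = [9968, 14896]
r3 m[φ4→S] = [14, 5]
r3 m[φ4→K] = [976, 750]
r3 m[φ5→L] = [9, 7]
r3 m[φ5→C] = [86, 92]
r3 m[φ6→E] = [12, 7]
r3 m[φ6→B] = [5496, 19368]
r3 m[φ7→J] = [6, 1]
r3 m[E→φ0] = [1296, 840]
r3 m[E→φ1] = [1512, 672]
r3 m[E→φ3] = [2016, 560]
r3 m[E→φ6] = [1512, 960]
r3 m[L→φ0] = [9, 7]
r3 m[L→φ5] = [12, 10]
r3 m[C→φ5] = [1, 1]
r3 m[J→φ3] = [6, 1]
r3 m[J→φ7] = [10, 11]
r3 m[B→φ6] = [1, 1]
r3 m[S→φ1] = [98, 55]
r3 m[S→φ2] = [168, 50]
r3 m[S→φ4] = [84, 110]
r3 m[K→φ4] = [1, 1]
r3 m[H→φ2] = [1, 1]
r4 m[φ0→E] = [108, 70]
r4 m[φ0→L] = [12360, 12504]
r4 m[φ1→E] = [875, 851]
r4 m[φ1→S] = [12264, 12600]
r4 m[φ2→S] = [7, 11]
r4 m[φ2→H] = [822, 904]
r4 m[φ3→E] = [24, 47]
r4 m[φ3→J] = [9968, 14896]
r4 m[φ4→S] = [14, 5]
r4 m[φ4→K] = [976, 750]
r4 m[φ5→L] = [9, 7]
r4 m[φ5→C] = [86, 92]
r4 m[φ6→E] = [12, 7]
r4 m[φ6→B] = [5496, 19368]
r4 m[φ7→J] = [6, 1]
r4 m[E→φ0] = [252000, 279979]
r4 m[E→φ1] = [31104, 23030]
r4 m[E→φ3] = [1134000, 416990]
r4 m[E→φ6] = [2268000, 2799790]
r4 m[L→φ0] = [9, 7]
r4 m[L→φ5] = [12360, 12504]
r4 m[C→φ5] = [1, 1]
r4 m[J→φ3] = [6, 1]
r4 m[J→φ7] = [9968, 14896]
r4 m[B→φ6] = [1, 1]
r4 m[S→φ1] = [98, 55]
r4 m[S→φ2] = [171696, 63000]
r4 m[S→φ4] = [85848, 138600]
r4 m[K→φ4] = [1, 1]
r4 m[H→φ2] = [1, 1]
r5 m[φ0→E] = [108, 70]
r5 m[φ0→L] = [3219853, 2547979]
r5 m[φ1→E] = [875, 851]
r5 m[φ1→S] = [316730, 286818]
r5 m[φ2→S] = [7, 11]
r5 m[φ2→H] = [875784, 1019088]
r5 m[φ3→E] = [24, 47]
r5 m[φ3→J] = [6320930, 8888950]
r5 m[φ4→S] = [14, 5]
r5 m[φ4→K] = [1049832, 845040]
r5 m[φ5→L] = [9, 7]
r5 m[φ5→C] = [99600, 99168]
r5 m[φ6→E] = [12, 7]
r5 m[φ6→B] = [9603790, 37210740]
r5 m[φ7→J] = [6, 1]
r5 m[E→φ0] = [252000, 279979]
r5 m[E→φ1] = [31104, 23030]
r5 m[E→φ3] = [1134000, 416990]
r5 m[E→φ6] = [2268000, 2799790]
r5 m[L→φ0] = [9, 7]
r5 m[L→φ5] = [12360, 12504]
r5 m[C→φ5] = [1, 1]
r5 m[J→φ3] = [6, 1]
r5 m[J→φ7] = [9968, 14896]
r5 m[B→φ6] = [1, 1]
r5 m[S→φ1] = [98, 55]
r5 m[S→φ2] = [171696, 63000]
r5 m[S→φ4] = [85848, 138600]
r5 m[K→φ4] = [1, 1]
r5 m[H→φ2] = [1, 1]
r6 m[φ0→E] = [108, 70]
r6 m[φ0→L] = [3219853, 2547979]
r6 m[φ1→E] = [875, 851]
r6 m[φ1→S] = [316730, 286818]
r6 m[φ2→S] = [7, 11]
r6 m[φ2→H] = [875784, 1019088]
r6 m[φ3→E] = [24, 47]
r6 m[φ3→J] = [6320930, 8888950]
r6 m[φ4→S] = [14, 5]
r6 m[φ4→K] = [1049832, 845040]
r6 m[φ5→L] = [9, 7]
r6 m[φ5→C] = [99600, 99168]
r6 m[φ6→E] = [12, 7]
r6 m[φ6→B] = [9603790, 37210740]
r6 m[φ7→J] = [6, 1]
r6 m[E→φ0] = [252000, 279979]
r6 m[E→φ1] = [31104, 23030]
r6 m[E→φ3] = [1134000, 416990]
r6 m[E→φ6] = [2268000, 2799790]
r6 m[L→φ0] = [9, 7]
r6 m[L→φ5] = [3219853, 2547979]
r6 m[C→φ5] = [1, 1]
r6 m[J→φ3] = [6, 1]
r6 m[J→φ7] = [6320930, 8888950]
r6 m[B→φ6] = [1, 1]
r6 m[S→φ1] = [98, 55]
r6 m[S→φ2] = [4434220, 1434090]
r6 m[S→φ4] = [2217110, 3154998]
r6 m[K→φ4] = [1, 1]
r6 m[H→φ2] = [1, 1]
r7 m[φ0→E] = [108, 70]
r7 m[φ0→L] = [3219853, 2547979]
r7 m[φ1→E] = [875, 851]
r7 m[φ1→S] = [316730, 286818]
r7 m[φ2→S] = [7, 11]
r7 m[φ2→H] = [22039150, 24775380]
r7 m[φ3→E] = [24, 47]
r7 m[φ3→J] = [6320930, 8888950]
r7 m[φ4→S] = [14, 5]
r7 m[φ4→K] = [26263986, 20550544]
r7 m[φ5→L] = [9, 7]
r7 m[φ5→C] = [22399454, 24415076]
r7 m[φ6→E] = [12, 7]
r7 m[φ6→B] = [9603790, 37210740]
r7 m[φ7→J] = [6, 1]
r7 m[E→φ0] = [252000, 279979]
r7 m[E→φ1] = [31104, 23030]
r7 m[E→φ3] = [1134000, 416990]
r7 m[E→φ6] = [2268000, 2799790]
r7 m[L→φ0] = [9, 7]
r7 m[L→φ5] = [3219853, 2547979]
r7 m[C→φ5] = [1, 1]
r7 m[J→φ3] = [6, 1]
r7 m[J→φ7] = [6320930, 8888950]
r7 m[B→φ6] = [1, 1]
r7 m[S→φ1] = [98, 55]
r7 m[S→φ2] = [4434220, 1434090]
r7 m[S→φ4] = [2217110, 3154998]
r7 m[K→φ4] = [1, 1]
r7 m[H→φ2] = [1, 1]
r8 m[φ0→E] = [108, 70]
r8 m[φ0→L] = [3219853, 2547979]
r8 m[φ1→E] = [875, 851]
r8 m[φ1→S] = [316730, 286818]
r8 m[φ2→S] = [7, 11]
r8 m[φ2→H] = [22039150, 24775380]
r8 m[φ3→E] = [24, 47]
r8 m[φ3→J] = [6320930, 8888950]
r8 m[φ4→S] = [14, 5]
r8 m[φ4→K] = [26263986, 20550544]
r8 m[φ5→L] = [9, 7]
r8 m[φ5→C] = [22399454, 24415076]
r8 m[φ6→E] = [12, 7]
r8 m[φ6→B] = [9603790, 37210740]
r8 m[φ7→J] = [6, 1]
r8 m[E→φ0] = [252000, 279979]
r8 m[E→φ1] = [31104, 23030]
r8 m[E→φ3] = [1134000, 416990]
r8 m[E→φ6] = [2268000, 2799790]
r8 m[L→φ0] = [9, 7]
r8 m[L→φ5] = [3219853, 2547979]
r8 m[C→φ5] = [1, 1]
r8 m[J→φ3] = [6, 1]
r8 m[J→φ7] = [6320930, 8888950]
r8 m[B→φ6] = [1, 1]
r8 m[S→φ1] = [98, 55]
r8 m[S→φ2] = [4434220, 1434090]
r8 m[S→φ4] = [2217110, 3154998]
r8 m[K→φ4] = [1, 1]
r8 m[H→φ2] = [1, 1]
fixed point reached at round 8
b[H] = ⊗ incoming = [22039150, 24775380]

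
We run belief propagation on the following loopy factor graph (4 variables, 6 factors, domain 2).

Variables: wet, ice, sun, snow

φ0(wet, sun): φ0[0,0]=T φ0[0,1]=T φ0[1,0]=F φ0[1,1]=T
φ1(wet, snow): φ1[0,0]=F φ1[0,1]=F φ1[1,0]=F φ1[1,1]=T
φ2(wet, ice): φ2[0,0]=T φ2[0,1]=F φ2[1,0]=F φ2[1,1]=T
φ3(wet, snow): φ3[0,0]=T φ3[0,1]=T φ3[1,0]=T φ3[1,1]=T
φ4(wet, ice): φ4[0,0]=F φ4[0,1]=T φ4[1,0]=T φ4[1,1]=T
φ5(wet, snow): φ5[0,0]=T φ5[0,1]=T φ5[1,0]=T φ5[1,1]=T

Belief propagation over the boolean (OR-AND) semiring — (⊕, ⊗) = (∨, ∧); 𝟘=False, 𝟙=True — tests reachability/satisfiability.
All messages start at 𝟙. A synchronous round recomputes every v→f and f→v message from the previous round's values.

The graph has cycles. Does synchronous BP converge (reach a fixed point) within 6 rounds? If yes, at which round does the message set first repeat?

init: all messages = 𝟙 over 2 values
r1 m[φ0→wet] = [T, T]
r1 m[φ0→sun] = [T, T]
r1 m[φ1→wet] = [F, T]
r1 m[φ1→snow] = [F, T]
r1 m[φ2→wet] = [T, T]
r1 m[φ2→ice] = [T, T]
r1 m[φ3→wet] = [T, T]
r1 m[φ3→snow] = [T, T]
r1 m[φ4→wet] = [T, T]
r1 m[φ4→ice] = [T, T]
r1 m[φ5→wet] = [T, T]
r1 m[φ5→snow] = [T, T]
r1 m[wet→φ0] = [T, T]
r1 m[wet→φ1] = [T, T]
r1 m[wet→φ2] = [T, T]
r1 m[wet→φ3] = [T, T]
r1 m[wet→φ4] = [T, T]
r1 m[wet→φ5] = [T, T]
r1 m[ice→φ2] = [T, T]
r1 m[ice→φ4] = [T, T]
r1 m[sun→φ0] = [T, T]
r1 m[snow→φ1] = [T, T]
r1 m[snow→φ3] = [T, T]
r1 m[snow→φ5] = [T, T]
r2 m[φ0→wet] = [T, T]
r2 m[φ0→sun] = [T, T]
r2 m[φ1→wet] = [F, T]
r2 m[φ1→snow] = [F, T]
r2 m[φ2→wet] = [T, T]
r2 m[φ2→ice] = [T, T]
r2 m[φ3→wet] = [T, T]
r2 m[φ3→snow] = [T, T]
r2 m[φ4→wet] = [T, T]
r2 m[φ4→ice] = [T, T]
r2 m[φ5→wet] = [T, T]
r2 m[φ5→snow] = [T, T]
r2 m[wet→φ0] = [F, T]
r2 m[wet→φ1] = [T, T]
r2 m[wet→φ2] = [F, T]
r2 m[wet→φ3] = [F, T]
r2 m[wet→φ4] = [F, T]
r2 m[wet→φ5] = [F, T]
r2 m[ice→φ2] = [T, T]
r2 m[ice→φ4] = [T, T]
r2 m[sun→φ0] = [T, T]
r2 m[snow→φ1] = [T, T]
r2 m[snow→φ3] = [F, T]
r2 m[snow→φ5] = [F, T]
r3 m[φ0→wet] = [T, T]
r3 m[φ0→sun] = [F, T]
r3 m[φ1→wet] = [F, T]
r3 m[φ1→snow] = [F, T]
r3 m[φ2→wet] = [T, T]
r3 m[φ2→ice] = [F, T]
r3 m[φ3→wet] = [T, T]
r3 m[φ3→snow] = [T, T]
r3 m[φ4→wet] = [T, T]
r3 m[φ4→ice] = [T, T]
r3 m[φ5→wet] = [T, T]
r3 m[φ5→snow] = [T, T]
r3 m[wet→φ0] = [F, T]
r3 m[wet→φ1] = [T, T]
r3 m[wet→φ2] = [F, T]
r3 m[wet→φ3] = [F, T]
r3 m[wet→φ4] = [F, T]
r3 m[wet→φ5] = [F, T]
r3 m[ice→φ2] = [T, T]
r3 m[ice→φ4] = [T, T]
r3 m[sun→φ0] = [T, T]
r3 m[snow→φ1] = [T, T]
r3 m[snow→φ3] = [F, T]
r3 m[snow→φ5] = [F, T]
r4 m[φ0→wet] = [T, T]
r4 m[φ0→sun] = [F, T]
r4 m[φ1→wet] = [F, T]
r4 m[φ1→snow] = [F, T]
r4 m[φ2→wet] = [T, T]
r4 m[φ2→ice] = [F, T]
r4 m[φ3→wet] = [T, T]
r4 m[φ3→snow] = [T, T]
r4 m[φ4→wet] = [T, T]
r4 m[φ4→ice] = [T, T]
r4 m[φ5→wet] = [T, T]
r4 m[φ5→snow] = [T, T]
r4 m[wet→φ0] = [F, T]
r4 m[wet→φ1] = [T, T]
r4 m[wet→φ2] = [F, T]
r4 m[wet→φ3] = [F, T]
r4 m[wet→φ4] = [F, T]
r4 m[wet→φ5] = [F, T]
r4 m[ice→φ2] = [T, T]
r4 m[ice→φ4] = [F, T]
r4 m[sun→φ0] = [T, T]
r4 m[snow→φ1] = [T, T]
r4 m[snow→φ3] = [F, T]
r4 m[snow→φ5] = [F, T]
r5 m[φ0→wet] = [T, T]
r5 m[φ0→sun] = [F, T]
r5 m[φ1→wet] = [F, T]
r5 m[φ1→snow] = [F, T]
r5 m[φ2→wet] = [T, T]
r5 m[φ2→ice] = [F, T]
r5 m[φ3→wet] = [T, T]
r5 m[φ3→snow] = [T, T]
r5 m[φ4→wet] = [T, T]
r5 m[φ4→ice] = [T, T]
r5 m[φ5→wet] = [T, T]
r5 m[φ5→snow] = [T, T]
r5 m[wet→φ0] = [F, T]
r5 m[wet→φ1] = [T, T]
r5 m[wet→φ2] = [F, T]
r5 m[wet→φ3] = [F, T]
r5 m[wet→φ4] = [F, T]
r5 m[wet→φ5] = [F, T]
r5 m[ice→φ2] = [T, T]
r5 m[ice→φ4] = [F, T]
r5 m[sun→φ0] = [T, T]
r5 m[snow→φ1] = [T, T]
r5 m[snow→φ3] = [F, T]
r5 m[snow→φ5] = [F, T]
fixed point reached at round 5
messages reach a fixed point at round 5

CONVERGED at round 5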